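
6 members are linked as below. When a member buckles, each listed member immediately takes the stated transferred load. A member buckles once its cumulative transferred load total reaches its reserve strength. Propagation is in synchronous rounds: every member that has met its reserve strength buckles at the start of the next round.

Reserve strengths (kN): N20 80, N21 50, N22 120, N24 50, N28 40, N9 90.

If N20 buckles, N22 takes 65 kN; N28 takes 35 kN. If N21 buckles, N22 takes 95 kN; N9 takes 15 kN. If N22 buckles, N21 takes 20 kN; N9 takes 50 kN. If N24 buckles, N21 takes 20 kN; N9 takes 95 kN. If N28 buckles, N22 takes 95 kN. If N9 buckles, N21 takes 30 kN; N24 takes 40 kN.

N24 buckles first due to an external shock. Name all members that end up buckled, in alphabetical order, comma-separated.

N21, N24, N9

Round 1 — N24 buckles (initial).
  N21: +20 → 20 < 50
  N9: +95 → 95 ≥ 90
Round 2 — N9 buckles.
  N21: +30 → 50 ≥ 50
Round 3 — N21 buckles.
  N22: +95 → 95 < 120
No further bucklings.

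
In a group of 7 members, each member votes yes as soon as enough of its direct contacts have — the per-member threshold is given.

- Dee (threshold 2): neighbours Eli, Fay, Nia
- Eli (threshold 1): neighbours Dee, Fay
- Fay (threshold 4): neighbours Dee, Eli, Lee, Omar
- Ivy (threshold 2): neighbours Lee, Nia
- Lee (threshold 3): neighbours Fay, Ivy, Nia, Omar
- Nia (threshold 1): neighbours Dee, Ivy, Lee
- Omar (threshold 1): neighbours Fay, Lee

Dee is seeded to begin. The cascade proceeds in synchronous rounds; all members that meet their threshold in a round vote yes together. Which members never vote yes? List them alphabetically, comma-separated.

Fay, Ivy, Lee, Omar

Round 1 — Dee votes yes (initial).
Round 2 — checking thresholds:
  Eli: 1 of 2 neighbours ≥ 1, votes yes.
  Fay: 1 of 4 neighbours < 4, below threshold.
  Nia: 1 of 3 neighbours ≥ 1, votes yes.
Round 3 — no new yes votes; cascade stops.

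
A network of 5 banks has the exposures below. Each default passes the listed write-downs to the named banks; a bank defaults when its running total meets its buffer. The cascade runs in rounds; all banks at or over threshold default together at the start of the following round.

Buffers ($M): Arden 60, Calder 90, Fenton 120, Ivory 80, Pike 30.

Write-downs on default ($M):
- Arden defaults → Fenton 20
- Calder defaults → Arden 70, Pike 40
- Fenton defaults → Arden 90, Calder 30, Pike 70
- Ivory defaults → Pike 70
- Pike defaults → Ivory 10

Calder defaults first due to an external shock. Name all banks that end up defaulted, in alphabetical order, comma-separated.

Arden, Calder, Pike

Round 1 — Calder defaults (initial).
  Arden: +70 → 70 ≥ 60
  Pike: +40 → 40 ≥ 30
Round 2 — Arden, Pike default.
  Fenton: +20 → 20 < 120
  Ivory: +10 → 10 < 80
No further defaults.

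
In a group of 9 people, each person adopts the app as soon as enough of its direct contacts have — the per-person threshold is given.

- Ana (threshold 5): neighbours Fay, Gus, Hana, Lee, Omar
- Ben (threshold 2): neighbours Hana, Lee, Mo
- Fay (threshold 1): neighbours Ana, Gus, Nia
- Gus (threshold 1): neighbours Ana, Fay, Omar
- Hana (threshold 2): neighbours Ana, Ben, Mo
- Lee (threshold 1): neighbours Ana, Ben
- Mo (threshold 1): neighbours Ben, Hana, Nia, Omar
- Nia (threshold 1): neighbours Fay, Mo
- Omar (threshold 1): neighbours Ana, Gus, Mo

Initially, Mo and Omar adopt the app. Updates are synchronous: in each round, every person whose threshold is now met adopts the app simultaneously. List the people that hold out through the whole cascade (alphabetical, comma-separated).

Ana, Ben, Hana, Lee

Round 1 — Mo, Omar adopt the app (initial).
Round 2 — checking thresholds:
  Ana: 1 of 5 neighbours < 5, holds.
  Ben: 1 of 3 neighbours < 2, holds.
  Gus: 1 of 3 neighbours ≥ 1, adopts the app.
  Hana: 1 of 3 neighbours < 2, holds.
  Nia: 1 of 2 neighbours ≥ 1, adopts the app.
Round 3 — checking thresholds:
  Ana: 2 of 5 neighbours < 5, holds.
  Ben: 1 of 3 neighbours < 2, holds.
  Fay: 2 of 3 neighbours ≥ 1, adopts the app.
  Hana: 1 of 3 neighbours < 2, holds.
Round 4 — no new adoptions; cascade stops.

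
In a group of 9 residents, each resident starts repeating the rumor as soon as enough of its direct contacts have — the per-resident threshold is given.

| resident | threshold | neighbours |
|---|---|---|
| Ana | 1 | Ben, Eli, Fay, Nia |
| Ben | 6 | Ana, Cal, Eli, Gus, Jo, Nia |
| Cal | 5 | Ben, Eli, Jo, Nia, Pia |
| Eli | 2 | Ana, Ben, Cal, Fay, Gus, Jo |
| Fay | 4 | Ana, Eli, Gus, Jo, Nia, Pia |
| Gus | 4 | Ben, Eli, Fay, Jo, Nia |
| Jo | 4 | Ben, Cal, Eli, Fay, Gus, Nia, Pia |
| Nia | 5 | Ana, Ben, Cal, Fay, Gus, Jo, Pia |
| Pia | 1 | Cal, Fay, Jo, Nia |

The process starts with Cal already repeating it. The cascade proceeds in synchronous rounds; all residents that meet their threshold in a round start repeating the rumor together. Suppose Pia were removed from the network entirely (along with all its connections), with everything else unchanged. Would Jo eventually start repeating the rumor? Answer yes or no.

With Pia removed:
Round 1 — Cal starts repeating the rumor (initial).
Round 2 — no new spreads; cascade stops.

no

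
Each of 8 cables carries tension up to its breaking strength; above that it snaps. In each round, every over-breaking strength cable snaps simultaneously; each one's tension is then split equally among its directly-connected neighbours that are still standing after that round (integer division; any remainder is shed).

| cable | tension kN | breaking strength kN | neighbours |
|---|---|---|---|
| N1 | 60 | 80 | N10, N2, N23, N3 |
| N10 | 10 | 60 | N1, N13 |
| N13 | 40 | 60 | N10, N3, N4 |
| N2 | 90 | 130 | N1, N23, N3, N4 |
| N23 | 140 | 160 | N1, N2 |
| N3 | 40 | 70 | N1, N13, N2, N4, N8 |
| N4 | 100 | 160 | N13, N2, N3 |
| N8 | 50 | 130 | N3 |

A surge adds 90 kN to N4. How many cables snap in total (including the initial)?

Round 1 — N4 at 190 > 160. N4 snaps.
  N4 sheds 190 kN to N13, N2, N3: 63 each (1 lost).
    N13: 40+63 = 103 > 60
    N2: 90+63 = 153 > 130
    N3: 40+63 = 103 > 70
Round 2 — N13, N2, N3 snap.
  N13 sheds 103 kN to N10: 103 each.
    N10: 10+103 = 113 > 60
  N2 sheds 153 kN to N1, N23: 76 each (1 lost).
    N1: 60+76 = 136 > 80
    N23: 140+76 = 216 > 160
  N3 sheds 103 kN to N1, N8: 51 each (1 lost).
    N1: 136+51 = 187 > 80
    N8: 50+51 = 101 ≤ 130
Round 3 — N1, N10, N23 snap.
  N1 sheds 187 kN: no online neighbours, lost.
  N10 sheds 113 kN: no online neighbours, lost.
  N23 sheds 216 kN: no online neighbours, lost.
No further breaks.

7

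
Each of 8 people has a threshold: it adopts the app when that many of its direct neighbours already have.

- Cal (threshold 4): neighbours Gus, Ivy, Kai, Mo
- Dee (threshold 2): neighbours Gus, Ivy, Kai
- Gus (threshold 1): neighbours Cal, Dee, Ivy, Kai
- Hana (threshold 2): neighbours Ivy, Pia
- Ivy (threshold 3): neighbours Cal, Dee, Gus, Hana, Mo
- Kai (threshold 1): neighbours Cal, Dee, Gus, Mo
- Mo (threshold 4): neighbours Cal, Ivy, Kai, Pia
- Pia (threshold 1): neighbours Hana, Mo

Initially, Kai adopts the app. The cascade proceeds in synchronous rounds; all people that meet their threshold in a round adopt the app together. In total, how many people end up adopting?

3

Round 1 — Kai adopts the app (initial).
Round 2 — checking thresholds:
  Cal: 1 of 4 neighbours < 4, below threshold.
  Dee: 1 of 3 neighbours < 2, below threshold.
  Gus: 1 of 4 neighbours ≥ 1, adopts the app.
  Mo: 1 of 4 neighbours < 4, below threshold.
Round 3 — checking thresholds:
  Cal: 2 of 4 neighbours < 4, below threshold.
  Dee: 2 of 3 neighbours ≥ 2, adopts the app.
  Ivy: 1 of 5 neighbours < 3, below threshold.
  Mo: 1 of 4 neighbours < 4, below threshold.
Round 4 — no new adoptions; cascade stops.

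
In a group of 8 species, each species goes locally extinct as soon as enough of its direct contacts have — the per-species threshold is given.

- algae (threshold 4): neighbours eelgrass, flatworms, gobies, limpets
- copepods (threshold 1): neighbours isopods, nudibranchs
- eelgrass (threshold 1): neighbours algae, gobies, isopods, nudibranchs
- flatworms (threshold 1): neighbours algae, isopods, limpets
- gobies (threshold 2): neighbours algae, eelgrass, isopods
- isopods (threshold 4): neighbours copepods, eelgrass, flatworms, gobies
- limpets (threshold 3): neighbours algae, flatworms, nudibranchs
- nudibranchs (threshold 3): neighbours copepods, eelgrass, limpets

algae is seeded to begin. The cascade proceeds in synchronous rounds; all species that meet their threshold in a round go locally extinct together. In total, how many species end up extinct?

4

Round 1 — algae goes locally extinct (initial).
Round 2 — checking thresholds:
  eelgrass: 1 of 4 neighbours ≥ 1, goes locally extinct.
  flatworms: 1 of 3 neighbours ≥ 1, goes locally extinct.
  gobies: 1 of 3 neighbours < 2, below threshold.
  limpets: 1 of 3 neighbours < 3, below threshold.
Round 3 — checking thresholds:
  gobies: 2 of 3 neighbours ≥ 2, goes locally extinct.
  isopods: 2 of 4 neighbours < 4, below threshold.
  limpets: 2 of 3 neighbours < 3, below threshold.
  nudibranchs: 1 of 3 neighbours < 3, below threshold.
Round 4 — no new extinctions; cascade stops.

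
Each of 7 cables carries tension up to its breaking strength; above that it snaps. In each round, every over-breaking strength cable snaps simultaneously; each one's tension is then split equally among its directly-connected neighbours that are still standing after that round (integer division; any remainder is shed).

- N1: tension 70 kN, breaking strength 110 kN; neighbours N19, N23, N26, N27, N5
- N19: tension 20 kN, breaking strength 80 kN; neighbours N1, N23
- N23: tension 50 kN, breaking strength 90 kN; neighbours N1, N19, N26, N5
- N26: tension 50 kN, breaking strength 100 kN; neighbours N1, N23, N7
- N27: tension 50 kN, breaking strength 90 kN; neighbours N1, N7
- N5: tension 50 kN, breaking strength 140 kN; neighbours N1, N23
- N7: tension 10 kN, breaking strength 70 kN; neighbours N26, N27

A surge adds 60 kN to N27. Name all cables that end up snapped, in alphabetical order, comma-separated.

Round 1 — N27 at 110 > 90. N27 snaps.
  N27 sheds 110 kN to N1, N7: 55 each.
    N1: 70+55 = 125 > 110
    N7: 10+55 = 65 ≤ 70
Round 2 — N1 snaps.
  N1 sheds 125 kN to N19, N23, N26, N5: 31 each (1 lost).
    N19: 20+31 = 51 ≤ 80
    N23: 50+31 = 81 ≤ 90
    N26: 50+31 = 81 ≤ 100
    N5: 50+31 = 81 ≤ 140
No further breaks.

N1, N27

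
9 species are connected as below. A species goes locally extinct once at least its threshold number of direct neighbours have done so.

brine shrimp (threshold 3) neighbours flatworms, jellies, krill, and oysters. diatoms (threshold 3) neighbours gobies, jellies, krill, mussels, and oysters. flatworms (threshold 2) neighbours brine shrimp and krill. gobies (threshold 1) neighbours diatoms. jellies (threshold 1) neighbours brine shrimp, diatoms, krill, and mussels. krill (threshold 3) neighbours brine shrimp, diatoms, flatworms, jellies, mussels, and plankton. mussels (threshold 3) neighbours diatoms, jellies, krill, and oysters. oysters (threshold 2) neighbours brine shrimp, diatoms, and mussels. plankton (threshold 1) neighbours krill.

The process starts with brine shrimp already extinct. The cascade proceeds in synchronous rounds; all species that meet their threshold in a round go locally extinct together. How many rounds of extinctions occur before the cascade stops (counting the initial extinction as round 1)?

2

Round 1 — brine shrimp goes locally extinct (initial).
Round 2 — checking thresholds:
  flatworms: 1 of 2 neighbours < 2, not yet.
  jellies: 1 of 4 neighbours ≥ 1, goes locally extinct.
  krill: 1 of 6 neighbours < 3, not yet.
  oysters: 1 of 3 neighbours < 2, not yet.
Round 3 — no new extinctions; cascade stops.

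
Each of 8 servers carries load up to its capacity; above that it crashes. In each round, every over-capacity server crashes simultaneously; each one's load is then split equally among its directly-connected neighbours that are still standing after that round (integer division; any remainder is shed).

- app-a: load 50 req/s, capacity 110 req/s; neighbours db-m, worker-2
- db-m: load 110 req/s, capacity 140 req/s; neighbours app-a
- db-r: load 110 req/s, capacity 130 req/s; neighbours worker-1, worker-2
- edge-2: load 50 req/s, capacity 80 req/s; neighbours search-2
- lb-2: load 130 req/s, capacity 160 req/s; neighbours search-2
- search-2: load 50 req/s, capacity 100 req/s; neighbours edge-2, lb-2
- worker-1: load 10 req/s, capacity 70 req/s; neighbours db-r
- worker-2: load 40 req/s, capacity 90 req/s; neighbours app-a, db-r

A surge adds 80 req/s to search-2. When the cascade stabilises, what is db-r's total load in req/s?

110

Round 1 — search-2 at 130 > 100. search-2 crashes.
  search-2 sheds 130 req/s to edge-2, lb-2: 65 each.
    edge-2: 50+65 = 115 > 80
    lb-2: 130+65 = 195 > 160
Round 2 — edge-2, lb-2 crash.
  edge-2 sheds 115 req/s: no online neighbours, lost.
  lb-2 sheds 195 req/s: no online neighbours, lost.
No further crashes.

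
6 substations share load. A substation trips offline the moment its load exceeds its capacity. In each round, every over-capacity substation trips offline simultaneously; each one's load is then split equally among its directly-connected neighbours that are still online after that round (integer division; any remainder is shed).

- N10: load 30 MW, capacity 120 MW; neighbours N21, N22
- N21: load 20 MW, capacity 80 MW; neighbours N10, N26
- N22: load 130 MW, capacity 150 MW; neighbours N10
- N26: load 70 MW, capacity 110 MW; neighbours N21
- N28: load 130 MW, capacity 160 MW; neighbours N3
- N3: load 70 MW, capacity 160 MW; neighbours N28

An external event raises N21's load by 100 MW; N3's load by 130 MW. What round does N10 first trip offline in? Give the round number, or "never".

Round 1 — N21 at 120 > 80; N3 at 200 > 160. N21, N3 trip offline.
  N21 sheds 120 MW to N10, N26: 60 each.
    N10: 30+60 = 90 ≤ 120
    N26: 70+60 = 130 > 110
  N3 sheds 200 MW to N28: 200 each.
    N28: 130+200 = 330 > 160
Round 2 — N26, N28 trip offline.
  N26 sheds 130 MW: no online neighbours, lost.
  N28 sheds 330 MW: no online neighbours, lost.
No further trips.

never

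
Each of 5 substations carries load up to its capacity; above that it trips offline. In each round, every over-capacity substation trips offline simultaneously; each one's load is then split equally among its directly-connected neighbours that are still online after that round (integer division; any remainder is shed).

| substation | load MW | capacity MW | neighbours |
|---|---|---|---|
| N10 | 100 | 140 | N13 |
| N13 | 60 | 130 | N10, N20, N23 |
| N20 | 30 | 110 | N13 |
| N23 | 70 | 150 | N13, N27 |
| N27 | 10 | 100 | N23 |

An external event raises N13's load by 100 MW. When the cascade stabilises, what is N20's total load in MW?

83

Round 1 — N13 at 160 > 130. N13 trips offline.
  N13 sheds 160 MW to N10, N20, N23: 53 each (1 lost).
    N10: 100+53 = 153 > 140
    N20: 30+53 = 83 ≤ 110
    N23: 70+53 = 123 ≤ 150
Round 2 — N10 trips offline.
  N10 sheds 153 MW: no online neighbours, lost.
No further trips.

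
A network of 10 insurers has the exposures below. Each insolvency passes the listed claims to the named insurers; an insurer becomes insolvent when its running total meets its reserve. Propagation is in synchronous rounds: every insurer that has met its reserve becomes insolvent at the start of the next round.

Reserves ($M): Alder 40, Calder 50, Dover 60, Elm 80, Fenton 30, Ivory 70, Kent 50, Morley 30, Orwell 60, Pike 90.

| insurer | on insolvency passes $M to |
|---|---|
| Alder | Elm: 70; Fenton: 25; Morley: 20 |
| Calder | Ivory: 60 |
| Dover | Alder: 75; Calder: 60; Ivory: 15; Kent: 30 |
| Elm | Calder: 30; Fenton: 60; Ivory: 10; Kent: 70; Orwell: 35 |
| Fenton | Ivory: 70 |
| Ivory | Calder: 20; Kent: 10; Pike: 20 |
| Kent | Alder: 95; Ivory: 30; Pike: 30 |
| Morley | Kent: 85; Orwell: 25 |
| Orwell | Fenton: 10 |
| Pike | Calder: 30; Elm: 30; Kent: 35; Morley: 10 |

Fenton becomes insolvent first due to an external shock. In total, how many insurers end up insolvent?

2

Round 1 — Fenton becomes insolvent (initial).
  Ivory: +70 → 70 ≥ 70
Round 2 — Ivory becomes insolvent.
  Calder: +20 → 20 < 50
  Kent: +10 → 10 < 50
  Pike: +20 → 20 < 90
No further insolvencies.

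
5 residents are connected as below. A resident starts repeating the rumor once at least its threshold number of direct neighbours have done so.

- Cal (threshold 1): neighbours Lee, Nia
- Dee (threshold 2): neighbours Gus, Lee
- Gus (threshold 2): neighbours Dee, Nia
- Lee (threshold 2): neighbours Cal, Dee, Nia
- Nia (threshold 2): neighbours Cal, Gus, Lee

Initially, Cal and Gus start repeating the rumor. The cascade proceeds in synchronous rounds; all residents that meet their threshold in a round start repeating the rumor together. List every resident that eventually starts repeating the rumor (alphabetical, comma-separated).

Round 1 — Cal, Gus start repeating the rumor (initial).
Round 2 — checking thresholds:
  Dee: 1 of 2 neighbours < 2, below threshold.
  Lee: 1 of 3 neighbours < 2, below threshold.
  Nia: 2 of 3 neighbours ≥ 2, starts repeating the rumor.
Round 3 — checking thresholds:
  Dee: 1 of 2 neighbours < 2, below threshold.
  Lee: 2 of 3 neighbours ≥ 2, starts repeating the rumor.
Round 4 — checking thresholds:
  Dee: 2 of 2 neighbours ≥ 2, starts repeating the rumor.
Round 5 — no new spreads; cascade stops.

Cal, Dee, Gus, Lee, Nia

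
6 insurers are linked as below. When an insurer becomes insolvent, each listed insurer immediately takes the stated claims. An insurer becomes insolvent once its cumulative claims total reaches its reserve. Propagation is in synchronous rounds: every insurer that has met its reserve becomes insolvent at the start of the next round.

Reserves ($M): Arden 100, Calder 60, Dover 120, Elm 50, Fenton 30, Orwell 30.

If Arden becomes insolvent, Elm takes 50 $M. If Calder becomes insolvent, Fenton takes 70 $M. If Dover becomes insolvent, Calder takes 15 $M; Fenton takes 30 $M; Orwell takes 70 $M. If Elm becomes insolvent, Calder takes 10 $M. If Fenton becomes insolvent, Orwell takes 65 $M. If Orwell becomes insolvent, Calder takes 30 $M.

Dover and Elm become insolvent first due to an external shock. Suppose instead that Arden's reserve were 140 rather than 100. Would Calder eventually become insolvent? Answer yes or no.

With Arden's reserve at 140:
Round 1 — Dover, Elm become insolvent (initial).
  Calder: +15+10 → 25 < 60
  Fenton: +30 → 30 ≥ 30
  Orwell: +70 → 70 ≥ 30
Round 2 — Fenton, Orwell become insolvent.
  Calder: +30 → 55 < 60
No further insolvencies.

no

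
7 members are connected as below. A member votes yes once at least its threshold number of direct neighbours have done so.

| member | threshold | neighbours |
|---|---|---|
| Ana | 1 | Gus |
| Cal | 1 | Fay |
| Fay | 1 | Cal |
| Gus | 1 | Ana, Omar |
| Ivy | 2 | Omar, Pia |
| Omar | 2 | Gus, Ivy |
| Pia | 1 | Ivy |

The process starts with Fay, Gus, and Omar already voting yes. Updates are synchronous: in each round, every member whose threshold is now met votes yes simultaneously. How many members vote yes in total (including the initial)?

Round 1 — Fay, Gus, Omar vote yes (initial).
Round 2 — checking thresholds:
  Ana: 1 of 1 neighbours ≥ 1, votes yes.
  Cal: 1 of 1 neighbours ≥ 1, votes yes.
  Ivy: 1 of 2 neighbours < 2, not yet.
Round 3 — no new yes votes; cascade stops.

5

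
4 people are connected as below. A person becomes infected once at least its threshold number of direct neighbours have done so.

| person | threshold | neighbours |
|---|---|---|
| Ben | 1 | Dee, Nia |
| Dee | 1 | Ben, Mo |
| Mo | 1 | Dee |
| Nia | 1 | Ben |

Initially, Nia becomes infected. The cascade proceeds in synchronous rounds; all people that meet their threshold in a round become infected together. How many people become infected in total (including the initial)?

Round 1 — Nia becomes infected (initial).
Round 2 — checking thresholds:
  Ben: 1 of 2 neighbours ≥ 1, becomes infected.
Round 3 — checking thresholds:
  Dee: 1 of 2 neighbours ≥ 1, becomes infected.
Round 4 — checking thresholds:
  Mo: 1 of 1 neighbours ≥ 1, becomes infected.
Round 5 — no new infections; cascade stops.

4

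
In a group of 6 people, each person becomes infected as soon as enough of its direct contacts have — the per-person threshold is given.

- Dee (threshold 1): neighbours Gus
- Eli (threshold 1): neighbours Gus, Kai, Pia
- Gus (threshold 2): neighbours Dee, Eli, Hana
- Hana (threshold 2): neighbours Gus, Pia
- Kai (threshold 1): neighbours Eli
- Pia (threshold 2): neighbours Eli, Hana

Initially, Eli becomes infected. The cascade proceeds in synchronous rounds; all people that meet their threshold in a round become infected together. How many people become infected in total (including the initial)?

Round 1 — Eli becomes infected (initial).
Round 2 — checking thresholds:
  Gus: 1 of 3 neighbours < 2, not yet.
  Kai: 1 of 1 neighbours ≥ 1, becomes infected.
  Pia: 1 of 2 neighbours < 2, not yet.
Round 3 — no new infections; cascade stops.

2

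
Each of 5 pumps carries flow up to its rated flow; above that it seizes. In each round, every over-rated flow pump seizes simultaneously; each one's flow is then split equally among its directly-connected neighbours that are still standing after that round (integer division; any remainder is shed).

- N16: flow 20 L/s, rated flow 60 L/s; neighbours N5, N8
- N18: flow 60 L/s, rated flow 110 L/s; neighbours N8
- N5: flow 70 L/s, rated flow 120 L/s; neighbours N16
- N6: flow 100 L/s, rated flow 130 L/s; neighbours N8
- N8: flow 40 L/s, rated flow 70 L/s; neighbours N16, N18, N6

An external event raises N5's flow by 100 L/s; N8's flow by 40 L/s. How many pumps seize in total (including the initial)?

Round 1 — N5 at 170 > 120; N8 at 80 > 70. N5, N8 seize.
  N5 sheds 170 L/s to N16: 170 each.
    N16: 20+170 = 190 > 60
  N8 sheds 80 L/s to N16, N18, N6: 26 each (2 lost).
    N16: 190+26 = 216 > 60
    N18: 60+26 = 86 ≤ 110
    N6: 100+26 = 126 ≤ 130
Round 2 — N16 seizes.
  N16 sheds 216 L/s: no online neighbours, lost.
No further seizures.

3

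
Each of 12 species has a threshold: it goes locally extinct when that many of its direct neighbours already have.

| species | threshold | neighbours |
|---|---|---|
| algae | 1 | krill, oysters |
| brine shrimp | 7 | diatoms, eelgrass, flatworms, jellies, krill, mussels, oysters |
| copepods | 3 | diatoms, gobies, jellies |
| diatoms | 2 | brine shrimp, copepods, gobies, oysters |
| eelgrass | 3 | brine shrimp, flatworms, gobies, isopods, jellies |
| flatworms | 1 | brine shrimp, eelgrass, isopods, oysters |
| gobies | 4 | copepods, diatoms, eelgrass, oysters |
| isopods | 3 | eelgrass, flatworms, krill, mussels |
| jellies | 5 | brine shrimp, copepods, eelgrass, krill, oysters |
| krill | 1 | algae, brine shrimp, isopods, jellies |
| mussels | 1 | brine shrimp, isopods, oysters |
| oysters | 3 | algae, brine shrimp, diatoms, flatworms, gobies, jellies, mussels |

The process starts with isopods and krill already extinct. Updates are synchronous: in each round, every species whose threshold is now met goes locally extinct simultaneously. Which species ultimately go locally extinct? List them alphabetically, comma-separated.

Round 1 — isopods, krill go locally extinct (initial).
Round 2 — checking thresholds:
  algae: 1 of 2 neighbours ≥ 1, goes locally extinct.
  brine shrimp: 1 of 7 neighbours < 7, not yet.
  eelgrass: 1 of 5 neighbours < 3, not yet.
  flatworms: 1 of 4 neighbours ≥ 1, goes locally extinct.
  jellies: 1 of 5 neighbours < 5, not yet.
  mussels: 1 of 3 neighbours ≥ 1, goes locally extinct.
Round 3 — checking thresholds:
  brine shrimp: 3 of 7 neighbours < 7, not yet.
  eelgrass: 2 of 5 neighbours < 3, not yet.
  jellies: 1 of 5 neighbours < 5, not yet.
  oysters: 3 of 7 neighbours ≥ 3, goes locally extinct.
Round 4 — no new extinctions; cascade stops.

algae, flatworms, isopods, krill, mussels, oysters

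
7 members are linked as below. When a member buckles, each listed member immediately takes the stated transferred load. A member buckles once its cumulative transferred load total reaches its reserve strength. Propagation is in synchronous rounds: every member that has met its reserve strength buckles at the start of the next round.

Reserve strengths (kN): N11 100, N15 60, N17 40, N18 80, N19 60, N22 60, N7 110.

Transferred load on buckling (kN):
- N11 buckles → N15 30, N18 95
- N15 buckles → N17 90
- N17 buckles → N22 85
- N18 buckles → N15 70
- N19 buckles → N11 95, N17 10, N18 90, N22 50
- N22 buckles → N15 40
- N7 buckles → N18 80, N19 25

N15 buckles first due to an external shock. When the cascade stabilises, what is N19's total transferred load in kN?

Round 1 — N15 buckles (initial).
  N17: +90 → 90 ≥ 40
Round 2 — N17 buckles.
  N22: +85 → 85 ≥ 60
Round 3 — N22 buckles.
No further bucklings.

0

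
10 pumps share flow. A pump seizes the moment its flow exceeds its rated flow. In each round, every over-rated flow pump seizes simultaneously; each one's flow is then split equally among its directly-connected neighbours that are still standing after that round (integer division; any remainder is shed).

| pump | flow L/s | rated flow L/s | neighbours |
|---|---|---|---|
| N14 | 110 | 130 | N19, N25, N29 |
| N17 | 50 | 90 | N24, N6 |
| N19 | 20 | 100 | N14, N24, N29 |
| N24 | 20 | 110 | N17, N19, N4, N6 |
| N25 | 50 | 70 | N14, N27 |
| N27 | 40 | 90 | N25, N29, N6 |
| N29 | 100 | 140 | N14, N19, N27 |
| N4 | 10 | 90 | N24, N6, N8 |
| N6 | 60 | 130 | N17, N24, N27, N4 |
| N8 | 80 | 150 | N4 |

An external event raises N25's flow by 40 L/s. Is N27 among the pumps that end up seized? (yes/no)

Round 1 — N25 at 90 > 70. N25 seizes.
  N25 sheds 90 L/s to N14, N27: 45 each.
    N14: 110+45 = 155 > 130
    N27: 40+45 = 85 ≤ 90
Round 2 — N14 seizes.
  N14 sheds 155 L/s to N19, N29: 77 each (1 lost).
    N19: 20+77 = 97 ≤ 100
    N29: 100+77 = 177 > 140
Round 3 — N29 seizes.
  N29 sheds 177 L/s to N19, N27: 88 each (1 lost).
    N19: 97+88 = 185 > 100
    N27: 85+88 = 173 > 90
Round 4 — N19, N27 seize.
  N19 sheds 185 L/s to N24: 185 each.
    N24: 20+185 = 205 > 110
  N27 sheds 173 L/s to N6: 173 each.
    N6: 60+173 = 233 > 130
Round 5 — N24, N6 seize.
  N24 sheds 205 L/s to N17, N4: 102 each (1 lost).
    N17: 50+102 = 152 > 90
    N4: 10+102 = 112 > 90
  N6 sheds 233 L/s to N17, N4: 116 each (1 lost).
    N17: 152+116 = 268 > 90
    N4: 112+116 = 228 > 90
Round 6 — N17, N4 seize.
  N17 sheds 268 L/s: no online neighbours, lost.
  N4 sheds 228 L/s to N8: 228 each.
    N8: 80+228 = 308 > 150
Round 7 — N8 seizes.
  N8 sheds 308 L/s: no online neighbours, lost.
No further seizures.

yes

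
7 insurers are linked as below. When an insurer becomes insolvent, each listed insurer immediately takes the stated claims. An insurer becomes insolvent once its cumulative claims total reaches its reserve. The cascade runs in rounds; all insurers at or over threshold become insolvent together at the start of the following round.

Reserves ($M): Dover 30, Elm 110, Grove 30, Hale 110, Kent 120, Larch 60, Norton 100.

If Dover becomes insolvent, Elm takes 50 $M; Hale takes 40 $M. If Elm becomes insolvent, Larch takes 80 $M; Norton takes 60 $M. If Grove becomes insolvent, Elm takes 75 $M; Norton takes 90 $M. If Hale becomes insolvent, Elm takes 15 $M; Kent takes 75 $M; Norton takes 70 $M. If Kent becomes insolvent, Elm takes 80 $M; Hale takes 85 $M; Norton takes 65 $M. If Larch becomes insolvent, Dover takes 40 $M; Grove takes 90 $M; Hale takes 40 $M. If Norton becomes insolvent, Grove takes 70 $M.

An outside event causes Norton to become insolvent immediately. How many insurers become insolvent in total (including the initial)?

2

Round 1 — Norton becomes insolvent (initial).
  Grove: +70 → 70 ≥ 30
Round 2 — Grove becomes insolvent.
  Elm: +75 → 75 < 110
No further insolvencies.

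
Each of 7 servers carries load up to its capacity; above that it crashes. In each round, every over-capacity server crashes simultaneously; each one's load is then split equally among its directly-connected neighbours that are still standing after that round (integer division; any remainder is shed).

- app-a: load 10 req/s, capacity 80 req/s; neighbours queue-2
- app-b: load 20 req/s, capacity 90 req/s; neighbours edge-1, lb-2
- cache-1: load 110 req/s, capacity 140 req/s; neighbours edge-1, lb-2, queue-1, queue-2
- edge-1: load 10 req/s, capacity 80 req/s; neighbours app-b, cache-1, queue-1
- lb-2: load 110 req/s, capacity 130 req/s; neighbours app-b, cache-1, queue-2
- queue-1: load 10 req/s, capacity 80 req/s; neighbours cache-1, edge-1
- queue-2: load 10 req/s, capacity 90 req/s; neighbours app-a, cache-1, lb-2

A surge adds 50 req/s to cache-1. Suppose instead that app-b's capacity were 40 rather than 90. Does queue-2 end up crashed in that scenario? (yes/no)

With app-b's capacity at 40:
Round 1 — cache-1 at 160 > 140. cache-1 crashes.
  cache-1 sheds 160 req/s to edge-1, lb-2, queue-1, queue-2: 40 each.
    edge-1: 10+40 = 50 ≤ 80
    lb-2: 110+40 = 150 > 130
    queue-1: 10+40 = 50 ≤ 80
    queue-2: 10+40 = 50 ≤ 90
Round 2 — lb-2 crashes.
  lb-2 sheds 150 req/s to app-b, queue-2: 75 each.
    app-b: 20+75 = 95 > 40
    queue-2: 50+75 = 125 > 90
Round 3 — app-b, queue-2 crash.
  app-b sheds 95 req/s to edge-1: 95 each.
    edge-1: 50+95 = 145 > 80
  queue-2 sheds 125 req/s to app-a: 125 each.
    app-a: 10+125 = 135 > 80
Round 4 — app-a, edge-1 crash.
  app-a sheds 135 req/s: no online neighbours, lost.
  edge-1 sheds 145 req/s to queue-1: 145 each.
    queue-1: 50+145 = 195 > 80
Round 5 — queue-1 crashes.
  queue-1 sheds 195 req/s: no online neighbours, lost.
No further crashes.

yes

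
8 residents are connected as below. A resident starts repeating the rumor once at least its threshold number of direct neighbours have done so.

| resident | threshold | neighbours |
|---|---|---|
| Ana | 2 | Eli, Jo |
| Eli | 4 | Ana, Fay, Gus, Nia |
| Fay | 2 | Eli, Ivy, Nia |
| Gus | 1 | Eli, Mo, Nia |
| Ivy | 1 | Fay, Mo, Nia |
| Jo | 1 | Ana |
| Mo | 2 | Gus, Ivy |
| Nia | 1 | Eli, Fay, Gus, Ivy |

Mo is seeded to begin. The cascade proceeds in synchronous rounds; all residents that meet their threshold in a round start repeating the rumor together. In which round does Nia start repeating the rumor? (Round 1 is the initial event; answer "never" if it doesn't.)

3

Round 1 — Mo starts repeating the rumor (initial).
Round 2 — checking thresholds:
  Gus: 1 of 3 neighbours ≥ 1, starts repeating the rumor.
  Ivy: 1 of 3 neighbours ≥ 1, starts repeating the rumor.
Round 3 — checking thresholds:
  Eli: 1 of 4 neighbours < 4, holds.
  Fay: 1 of 3 neighbours < 2, holds.
  Nia: 2 of 4 neighbours ≥ 1, starts repeating the rumor.
Round 4 — checking thresholds:
  Eli: 2 of 4 neighbours < 4, holds.
  Fay: 2 of 3 neighbours ≥ 2, starts repeating the rumor.
Round 5 — no new spreads; cascade stops.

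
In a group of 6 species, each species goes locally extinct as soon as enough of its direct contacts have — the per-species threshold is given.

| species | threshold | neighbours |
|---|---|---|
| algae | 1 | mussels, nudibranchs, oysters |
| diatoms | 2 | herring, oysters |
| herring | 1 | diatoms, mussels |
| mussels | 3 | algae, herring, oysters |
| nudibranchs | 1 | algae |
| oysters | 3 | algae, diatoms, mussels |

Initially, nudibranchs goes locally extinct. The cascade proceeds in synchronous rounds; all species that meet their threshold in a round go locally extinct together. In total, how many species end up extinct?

Round 1 — nudibranchs goes locally extinct (initial).
Round 2 — checking thresholds:
  algae: 1 of 3 neighbours ≥ 1, goes locally extinct.
Round 3 — no new extinctions; cascade stops.

2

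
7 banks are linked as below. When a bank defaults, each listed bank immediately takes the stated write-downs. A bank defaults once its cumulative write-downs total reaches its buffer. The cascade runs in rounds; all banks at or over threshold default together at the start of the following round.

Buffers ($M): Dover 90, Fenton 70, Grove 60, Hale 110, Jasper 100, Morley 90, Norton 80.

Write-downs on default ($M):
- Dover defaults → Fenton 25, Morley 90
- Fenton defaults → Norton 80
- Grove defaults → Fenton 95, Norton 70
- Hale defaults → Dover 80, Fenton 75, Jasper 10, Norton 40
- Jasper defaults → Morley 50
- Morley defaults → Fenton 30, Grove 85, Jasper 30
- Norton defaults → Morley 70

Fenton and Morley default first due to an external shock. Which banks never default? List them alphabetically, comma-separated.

Dover, Hale, Jasper

Round 1 — Fenton, Morley default (initial).
  Grove: +85 → 85 ≥ 60
  Jasper: +30 → 30 < 100
  Norton: +80 → 80 ≥ 80
Round 2 — Grove, Norton default.
No further defaults.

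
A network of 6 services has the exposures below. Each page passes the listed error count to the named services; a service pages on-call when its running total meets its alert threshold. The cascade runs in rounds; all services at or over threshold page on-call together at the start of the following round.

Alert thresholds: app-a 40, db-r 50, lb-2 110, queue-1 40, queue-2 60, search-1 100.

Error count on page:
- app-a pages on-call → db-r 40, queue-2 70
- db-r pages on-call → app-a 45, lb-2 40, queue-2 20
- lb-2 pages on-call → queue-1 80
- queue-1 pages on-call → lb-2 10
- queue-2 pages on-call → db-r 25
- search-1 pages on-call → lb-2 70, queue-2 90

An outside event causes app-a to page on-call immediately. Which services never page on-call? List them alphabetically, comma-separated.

Round 1 — app-a pages on-call (initial).
  db-r: +40 → 40 < 50
  queue-2: +70 → 70 ≥ 60
Round 2 — queue-2 pages on-call.
  db-r: +25 → 65 ≥ 50
Round 3 — db-r pages on-call.
  lb-2: +40 → 40 < 110
No further pages.

lb-2, queue-1, search-1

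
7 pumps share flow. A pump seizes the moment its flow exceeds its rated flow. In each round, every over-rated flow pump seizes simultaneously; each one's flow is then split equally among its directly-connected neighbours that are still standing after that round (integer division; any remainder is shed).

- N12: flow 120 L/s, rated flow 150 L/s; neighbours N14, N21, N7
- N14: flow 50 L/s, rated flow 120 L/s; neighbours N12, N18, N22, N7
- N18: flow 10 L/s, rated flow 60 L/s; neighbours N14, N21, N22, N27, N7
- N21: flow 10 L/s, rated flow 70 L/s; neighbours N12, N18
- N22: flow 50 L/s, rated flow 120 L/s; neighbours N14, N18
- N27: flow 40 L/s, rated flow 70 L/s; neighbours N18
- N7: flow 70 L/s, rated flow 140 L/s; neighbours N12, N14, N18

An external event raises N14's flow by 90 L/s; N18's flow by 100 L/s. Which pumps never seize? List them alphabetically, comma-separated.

N27

Round 1 — N14 at 140 > 120; N18 at 110 > 60. N14, N18 seize.
  N14 sheds 140 L/s to N12, N22, N7: 46 each (2 lost).
    N12: 120+46 = 166 > 150
    N22: 50+46 = 96 ≤ 120
    N7: 70+46 = 116 ≤ 140
  N18 sheds 110 L/s to N21, N22, N27, N7: 27 each (2 lost).
    N21: 10+27 = 37 ≤ 70
    N22: 96+27 = 123 > 120
    N27: 40+27 = 67 ≤ 70
    N7: 116+27 = 143 > 140
Round 2 — N12, N22, N7 seize.
  N12 sheds 166 L/s to N21: 166 each.
    N21: 37+166 = 203 > 70
  N22 sheds 123 L/s: no online neighbours, lost.
  N7 sheds 143 L/s: no online neighbours, lost.
Round 3 — N21 seizes.
  N21 sheds 203 L/s: no online neighbours, lost.
No further seizures.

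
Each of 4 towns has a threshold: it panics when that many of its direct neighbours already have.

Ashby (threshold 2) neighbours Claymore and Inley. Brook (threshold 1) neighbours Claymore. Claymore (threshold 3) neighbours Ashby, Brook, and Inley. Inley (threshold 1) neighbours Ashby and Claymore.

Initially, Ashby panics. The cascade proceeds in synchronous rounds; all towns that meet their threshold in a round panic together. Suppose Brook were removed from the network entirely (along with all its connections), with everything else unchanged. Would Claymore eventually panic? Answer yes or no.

With Brook removed:
Round 1 — Ashby panics (initial).
Round 2 — checking thresholds:
  Claymore: 1 of 2 neighbours < 3, holds.
  Inley: 1 of 2 neighbours ≥ 1, panics.
Round 3 — no new panics; cascade stops.

no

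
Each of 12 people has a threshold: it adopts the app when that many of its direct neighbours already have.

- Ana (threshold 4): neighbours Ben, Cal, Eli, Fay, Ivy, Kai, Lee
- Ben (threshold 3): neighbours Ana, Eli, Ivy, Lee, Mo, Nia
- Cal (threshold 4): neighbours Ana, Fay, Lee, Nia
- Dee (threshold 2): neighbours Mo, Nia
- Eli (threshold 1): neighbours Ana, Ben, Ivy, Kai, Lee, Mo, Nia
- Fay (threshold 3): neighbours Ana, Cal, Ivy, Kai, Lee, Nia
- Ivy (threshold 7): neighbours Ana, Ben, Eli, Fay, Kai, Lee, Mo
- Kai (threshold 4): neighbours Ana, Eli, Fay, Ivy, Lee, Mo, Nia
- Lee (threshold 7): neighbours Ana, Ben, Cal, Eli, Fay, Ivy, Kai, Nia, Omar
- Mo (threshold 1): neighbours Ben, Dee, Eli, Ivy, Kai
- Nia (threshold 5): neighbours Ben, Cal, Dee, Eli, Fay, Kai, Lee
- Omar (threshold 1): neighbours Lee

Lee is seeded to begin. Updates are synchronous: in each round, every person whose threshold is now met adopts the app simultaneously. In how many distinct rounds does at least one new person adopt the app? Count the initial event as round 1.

4

Round 1 — Lee adopts the app (initial).
Round 2 — checking thresholds:
  Ana: 1 of 7 neighbours < 4, not yet.
  Ben: 1 of 6 neighbours < 3, not yet.
  Cal: 1 of 4 neighbours < 4, not yet.
  Eli: 1 of 7 neighbours ≥ 1, adopts the app.
  Fay: 1 of 6 neighbours < 3, not yet.
  Ivy: 1 of 7 neighbours < 7, not yet.
  Kai: 1 of 7 neighbours < 4, not yet.
  Nia: 1 of 7 neighbours < 5, not yet.
  Omar: 1 of 1 neighbours ≥ 1, adopts the app.
Round 3 — checking thresholds:
  Ana: 2 of 7 neighbours < 4, not yet.
  Ben: 2 of 6 neighbours < 3, not yet.
  Cal: 1 of 4 neighbours < 4, not yet.
  Fay: 1 of 6 neighbours < 3, not yet.
  Ivy: 2 of 7 neighbours < 7, not yet.
  Kai: 2 of 7 neighbours < 4, not yet.
  Mo: 1 of 5 neighbours ≥ 1, adopts the app.
  Nia: 2 of 7 neighbours < 5, not yet.
Round 4 — checking thresholds:
  Ana: 2 of 7 neighbours < 4, not yet.
  Ben: 3 of 6 neighbours ≥ 3, adopts the app.
  Cal: 1 of 4 neighbours < 4, not yet.
  Dee: 1 of 2 neighbours < 2, not yet.
  Fay: 1 of 6 neighbours < 3, not yet.
  Ivy: 3 of 7 neighbours < 7, not yet.
  Kai: 3 of 7 neighbours < 4, not yet.
  Nia: 2 of 7 neighbours < 5, not yet.
Round 5 — no new adoptions; cascade stops.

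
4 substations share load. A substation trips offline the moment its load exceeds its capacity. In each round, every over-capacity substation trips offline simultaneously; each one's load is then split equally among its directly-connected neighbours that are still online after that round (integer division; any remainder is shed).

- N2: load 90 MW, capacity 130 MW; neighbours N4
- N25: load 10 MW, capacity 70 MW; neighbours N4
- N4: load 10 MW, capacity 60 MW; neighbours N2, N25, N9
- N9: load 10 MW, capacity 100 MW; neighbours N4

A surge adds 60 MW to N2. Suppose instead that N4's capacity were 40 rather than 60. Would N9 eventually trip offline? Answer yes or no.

no

With N4's capacity at 40:
Round 1 — N2 at 150 > 130. N2 trips offline.
  N2 sheds 150 MW to N4: 150 each.
    N4: 10+150 = 160 > 40
Round 2 — N4 trips offline.
  N4 sheds 160 MW to N25, N9: 80 each.
    N25: 10+80 = 90 > 70
    N9: 10+80 = 90 ≤ 100
Round 3 — N25 trips offline.
  N25 sheds 90 MW: no online neighbours, lost.
No further trips.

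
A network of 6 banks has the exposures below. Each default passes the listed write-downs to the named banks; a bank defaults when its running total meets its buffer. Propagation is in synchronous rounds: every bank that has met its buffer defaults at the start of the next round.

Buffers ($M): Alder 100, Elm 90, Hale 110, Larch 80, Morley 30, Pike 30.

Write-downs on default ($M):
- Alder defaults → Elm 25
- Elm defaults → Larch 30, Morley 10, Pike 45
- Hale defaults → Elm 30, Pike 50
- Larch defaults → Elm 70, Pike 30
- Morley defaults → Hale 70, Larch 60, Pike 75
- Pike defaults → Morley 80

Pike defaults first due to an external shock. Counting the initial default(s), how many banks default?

Round 1 — Pike defaults (initial).
  Morley: +80 → 80 ≥ 30
Round 2 — Morley defaults.
  Hale: +70 → 70 < 110
  Larch: +60 → 60 < 80
No further defaults.

2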